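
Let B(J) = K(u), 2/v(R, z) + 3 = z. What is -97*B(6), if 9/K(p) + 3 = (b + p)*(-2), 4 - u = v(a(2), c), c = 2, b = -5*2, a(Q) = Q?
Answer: -873/5 ≈ -174.60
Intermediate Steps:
b = -10
v(R, z) = 2/(-3 + z)
u = 6 (u = 4 - 2/(-3 + 2) = 4 - 2/(-1) = 4 - 2*(-1) = 4 - 1*(-2) = 4 + 2 = 6)
K(p) = 9/(17 - 2*p) (K(p) = 9/(-3 + (-10 + p)*(-2)) = 9/(-3 + (20 - 2*p)) = 9/(17 - 2*p))
B(J) = 9/5 (B(J) = -9/(-17 + 2*6) = -9/(-17 + 12) = -9/(-5) = -9*(-⅕) = 9/5)
-97*B(6) = -97*9/5 = -873/5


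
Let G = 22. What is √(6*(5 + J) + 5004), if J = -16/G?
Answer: √608586/11 ≈ 70.920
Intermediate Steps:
J = -8/11 (J = -16/22 = -16*1/22 = -8/11 ≈ -0.72727)
√(6*(5 + J) + 5004) = √(6*(5 - 8/11) + 5004) = √(6*(47/11) + 5004) = √(282/11 + 5004) = √(55326/11) = √608586/11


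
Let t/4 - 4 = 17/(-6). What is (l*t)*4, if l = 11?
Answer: 616/3 ≈ 205.33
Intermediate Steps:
t = 14/3 (t = 16 + 4*(17/(-6)) = 16 + 4*(17*(-⅙)) = 16 + 4*(-17/6) = 16 - 34/3 = 14/3 ≈ 4.6667)
(l*t)*4 = (11*(14/3))*4 = (154/3)*4 = 616/3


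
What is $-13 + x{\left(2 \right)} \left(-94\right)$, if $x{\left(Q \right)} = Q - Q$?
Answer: $-13$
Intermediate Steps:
$x{\left(Q \right)} = 0$
$-13 + x{\left(2 \right)} \left(-94\right) = -13 + 0 \left(-94\right) = -13 + 0 = -13$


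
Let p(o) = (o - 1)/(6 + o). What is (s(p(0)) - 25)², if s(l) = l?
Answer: 22801/36 ≈ 633.36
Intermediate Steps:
p(o) = (-1 + o)/(6 + o)
(s(p(0)) - 25)² = ((-1 + 0)/(6 + 0) - 25)² = (-1/6 - 25)² = ((⅙)*(-1) - 25)² = (-⅙ - 25)² = (-151/6)² = 22801/36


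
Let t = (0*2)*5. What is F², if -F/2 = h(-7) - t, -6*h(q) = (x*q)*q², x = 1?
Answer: 117649/9 ≈ 13072.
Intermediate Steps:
h(q) = -q³/6 (h(q) = -1*q*q²/6 = -q*q²/6 = -q³/6)
t = 0 (t = 0*5 = 0)
F = -343/3 (F = -2*(-⅙*(-7)³ - 1*0) = -2*(-⅙*(-343) + 0) = -2*(343/6 + 0) = -2*343/6 = -343/3 ≈ -114.33)
F² = (-343/3)² = 117649/9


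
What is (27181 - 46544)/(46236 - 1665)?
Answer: -19363/44571 ≈ -0.43443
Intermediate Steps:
(27181 - 46544)/(46236 - 1665) = -19363/44571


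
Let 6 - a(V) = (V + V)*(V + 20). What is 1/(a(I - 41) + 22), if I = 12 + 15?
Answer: 1/196 ≈ 0.0051020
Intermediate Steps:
I = 27
a(V) = 6 - 2*V*(20 + V) (a(V) = 6 - (V + V)*(V + 20) = 6 - 2*V*(20 + V))
1/(a(I - 41) + 22) = 1/((6 - 40*(27 - 41) - 2*(27 - 41)**2) + 22) = 1/((6 - 40*(-14) - 2*(-14)**2) + 22) = 1/((6 + 560 - 2*196) + 22) = 1/((6 + 560 - 392) + 22) = 1/(174 + 22) = 1/196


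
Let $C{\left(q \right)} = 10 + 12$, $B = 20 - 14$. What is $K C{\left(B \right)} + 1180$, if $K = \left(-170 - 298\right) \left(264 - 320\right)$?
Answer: $577756$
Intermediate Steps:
$K = 26208$ ($K = - 468 \left(264 - 320\right) = \left(-468\right) \left(-56\right) = 26208$)
$B = 6$
$C{\left(q \right)} = 22$
$K C{\left(B \right)} + 1180 = 26208 \cdot 22 + 1180 = 576576 + 1180 = 577756$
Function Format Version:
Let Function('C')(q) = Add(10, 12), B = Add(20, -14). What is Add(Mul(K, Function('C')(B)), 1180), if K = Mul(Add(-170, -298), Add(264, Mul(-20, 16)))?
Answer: 577756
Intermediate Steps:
K = 26208 (K = Mul(-468, Add(264, -320)) = Mul(-468, -56) = 26208)
B = 6
Function('C')(q) = 22
Add(Mul(K, Function('C')(B)), 1180) = Add(Mul(26208, 22), 1180) = Add(576576, 1180) = 577756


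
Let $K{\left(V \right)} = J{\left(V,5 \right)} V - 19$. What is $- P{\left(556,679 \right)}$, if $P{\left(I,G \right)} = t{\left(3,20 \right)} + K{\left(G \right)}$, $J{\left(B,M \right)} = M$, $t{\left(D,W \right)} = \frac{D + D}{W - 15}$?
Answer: $- \frac{16886}{5} \approx -3377.2$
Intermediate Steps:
$t{\left(D,W \right)} = \frac{2 D}{-15 + W}$
$K{\left(V \right)} = -19 + 5 V$ ($K{\left(V \right)} = 5 V - 19 = -19 + 5 V$)
$P{\left(I,G \right)} = - \frac{89}{5} + 5 G$ ($P{\left(I,G \right)} = 2 \cdot 3 \frac{1}{-15 + 20} + \left(-19 + 5 G\right) = 2 \cdot 3 \cdot \frac{1}{5} + \left(-19 + 5 G\right) = \frac{6}{5} + \left(-19 + 5 G\right) = - \frac{89}{5} + 5 G$)
$- P{\left(556,679 \right)} = - (- \frac{89}{5} + 5 \cdot 679) = - (- \frac{89}{5} + 3395) = \left(-1\right) \frac{16886}{5} = - \frac{16886}{5}$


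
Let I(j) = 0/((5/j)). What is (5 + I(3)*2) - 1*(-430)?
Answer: 435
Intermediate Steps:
I(j) = 0 (I(j) = 0*(j/5) = 0)
(5 + I(3)*2) - 1*(-430) = (5 + 0*2) - 1*(-430) = (5 + 0) + 430 = 5 + 430 = 435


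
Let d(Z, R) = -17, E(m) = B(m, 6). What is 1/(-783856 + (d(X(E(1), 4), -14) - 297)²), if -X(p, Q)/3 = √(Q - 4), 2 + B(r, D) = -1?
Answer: -1/685260 ≈ -1.4593e-6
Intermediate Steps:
B(r, D) = -3 (B(r, D) = -2 - 1 = -3)
E(m) = -3
X(p, Q) = -3*√(-4 + Q) (X(p, Q) = -3*√(Q - 4) = -3*√(-4 + Q))
1/(-783856 + (d(X(E(1), 4), -14) - 297)²) = 1/(-783856 + (-17 - 297)²) = 1/(-783856 + (-314)²) = 1/(-783856 + 98596) = 1/(-685260) = -1/685260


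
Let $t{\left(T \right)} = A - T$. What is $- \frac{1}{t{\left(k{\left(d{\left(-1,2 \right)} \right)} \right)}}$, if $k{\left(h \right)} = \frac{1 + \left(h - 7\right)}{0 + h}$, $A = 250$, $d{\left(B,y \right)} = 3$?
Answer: $- \frac{1}{251} \approx -0.0039841$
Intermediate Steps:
$k{\left(h \right)} = \frac{-6 + h}{h}$ ($k{\left(h \right)} = \frac{1 + \left(-7 + h\right)}{h} = \frac{-6 + h}{h}$)
$t{\left(T \right)} = 250 - T$
$- \frac{1}{t{\left(k{\left(d{\left(-1,2 \right)} \right)} \right)}} = - \frac{1}{250 - \frac{-6 + 3}{3}} = - \frac{1}{250 - \frac{1}{3} \left(-3\right)} = - \frac{1}{250 - -1} = - \frac{1}{250 + 1} = - \frac{1}{251}$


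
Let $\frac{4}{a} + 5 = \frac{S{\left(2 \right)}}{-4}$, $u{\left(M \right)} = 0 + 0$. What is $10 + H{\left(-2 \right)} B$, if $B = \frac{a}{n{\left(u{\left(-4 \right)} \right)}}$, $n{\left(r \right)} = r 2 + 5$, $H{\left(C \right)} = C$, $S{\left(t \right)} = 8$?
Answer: $\frac{358}{35} \approx 10.229$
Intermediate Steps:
$u{\left(M \right)} = 0$
$n{\left(r \right)} = 5 + 2 r$ ($n{\left(r \right)} = 2 r + 5 = 5 + 2 r$)
$a = - \frac{4}{7}$ ($a = \frac{4}{-5 + \frac{8}{-4}} = \frac{4}{-5 + 8 \left(- \frac{1}{4}\right)} = \frac{4}{-5 - 2} = \frac{4}{-7} = 4 \left(- \frac{1}{7}\right) = - \frac{4}{7} \approx -0.57143$)
$B = - \frac{4}{35}$ ($B = - \frac{4}{7 \left(5 + 2 \cdot 0\right)} = - \frac{4}{7 \left(5 + 0\right)} = - \frac{4}{7 \cdot 5} = \left(- \frac{4}{7}\right) \frac{1}{5} = - \frac{4}{35} \approx -0.11429$)
$10 + H{\left(-2 \right)} B = 10 - - \frac{8}{35} = 10 + \frac{8}{35} = \frac{358}{35}$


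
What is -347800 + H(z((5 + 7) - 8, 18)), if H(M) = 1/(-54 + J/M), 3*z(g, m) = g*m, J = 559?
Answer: -256328624/737 ≈ -3.4780e+5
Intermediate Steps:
z(g, m) = g*m/3 (z(g, m) = (g*m)/3 = g*m/3)
H(M) = 1/(-54 + 559/M)
-347800 + H(z((5 + 7) - 8, 18)) = -347800 - (1/3)*((5 + 7) - 8)*18/(-559 + 54*((1/3)*((5 + 7) - 8)*18)) = -347800 - (1/3)*(12 - 8)*18/(-559 + 54*((1/3)*(12 - 8)*18)) = -347800 - (1/3)*4*18/(-559 + 54*((1/3)*4*18)) = -347800 - 1*24/(-559 + 54*24) = -347800 - 1*24/(-559 + 1296) = -347800 - 1*24/737 = -347800 - 1*24*1/737 = -347800 - 24/737 = -256328624/737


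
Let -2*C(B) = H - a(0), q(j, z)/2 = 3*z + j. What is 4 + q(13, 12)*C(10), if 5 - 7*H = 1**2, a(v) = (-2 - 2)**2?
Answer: 760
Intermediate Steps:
a(v) = 16 (a(v) = (-4)**2 = 16)
q(j, z) = 2*j + 6*z (q(j, z) = 2*(3*z + j) = 2*(j + 3*z) = 2*j + 6*z)
H = 4/7 (H = 5/7 - 1/7*1**2 = 5/7 - 1/7*1 = 5/7 - 1/7 = 4/7 ≈ 0.57143)
C(B) = 54/7 (C(B) = -(4/7 - 1*16)/2 = -(4/7 - 16)/2 = -1/2*(-108/7) = 54/7)
4 + q(13, 12)*C(10) = 4 + (2*13 + 6*12)*(54/7) = 4 + (26 + 72)*(54/7) = 4 + 98*(54/7) = 4 + 756 = 760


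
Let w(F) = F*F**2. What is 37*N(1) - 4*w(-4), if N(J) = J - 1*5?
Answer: 108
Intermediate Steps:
N(J) = -5 + J (N(J) = J - 5 = -5 + J)
w(F) = F**3
37*N(1) - 4*w(-4) = 37*(-5 + 1) - 4*(-4)**3 = 37*(-4) - 4*(-64) = -148 + 256 = 108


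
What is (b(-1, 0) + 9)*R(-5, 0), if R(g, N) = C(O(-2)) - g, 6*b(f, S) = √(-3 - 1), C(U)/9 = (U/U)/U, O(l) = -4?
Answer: 99/4 + 11*I/12 ≈ 24.75 + 0.91667*I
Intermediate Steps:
C(U) = 9/U (C(U) = 9*((U/U)/U) = 9*(1/U) = 9/U)
b(f, S) = I/3 (b(f, S) = √(-3 - 1)/6 = √(-4)/6 = (2*I)/6 = I/3)
R(g, N) = -9/4 - g (R(g, N) = 9/(-4) - g = 9*(-¼) - g = -9/4 - g)
(b(-1, 0) + 9)*R(-5, 0) = (I/3 + 9)*(-9/4 - 1*(-5)) = (9 + I/3)*(-9/4 + 5) = (9 + I/3)*(11/4) = 99/4 + 11*I/12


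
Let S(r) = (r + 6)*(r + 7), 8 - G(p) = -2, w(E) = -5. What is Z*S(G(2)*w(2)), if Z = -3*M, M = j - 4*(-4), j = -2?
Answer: -79464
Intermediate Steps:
G(p) = 10 (G(p) = 8 - 1*(-2) = 8 + 2 = 10)
M = 14 (M = -2 - 4*(-4) = -2 + 16 = 14)
S(r) = (6 + r)*(7 + r)
Z = -42 (Z = -3*14 = -42)
Z*S(G(2)*w(2)) = -42*(42 + (10*(-5))² + 13*(10*(-5))) = -42*(42 + (-50)² + 13*(-50)) = -42*(42 + 2500 - 650) = -42*1892 = -79464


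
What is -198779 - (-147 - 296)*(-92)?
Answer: -239535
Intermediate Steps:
-198779 - (-147 - 296)*(-92) = -198779 - (-443)*(-92) = -198779 - 1*40756 = -198779 - 40756 = -239535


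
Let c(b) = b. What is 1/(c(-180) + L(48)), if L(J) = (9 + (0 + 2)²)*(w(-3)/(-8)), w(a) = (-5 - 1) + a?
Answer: -8/1323 ≈ -0.0060469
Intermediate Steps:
w(a) = -6 + a
L(J) = 117/8 (L(J) = (9 + (0 + 2)²)*((-6 - 3)/(-8)) = (9 + 2²)*(-9*(-⅛)) = (9 + 4)*(9/8) = 13*(9/8) = 117/8)
1/(c(-180) + L(48)) = 1/(-180 + 117/8) = 1/(-1323/8) = -8/1323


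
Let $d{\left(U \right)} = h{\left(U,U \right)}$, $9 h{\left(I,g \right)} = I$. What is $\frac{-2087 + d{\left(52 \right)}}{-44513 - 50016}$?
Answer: $\frac{18731}{850761} \approx 0.022017$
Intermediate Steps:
$h{\left(I,g \right)} = \frac{I}{9}$
$d{\left(U \right)} = \frac{U}{9}$
$\frac{-2087 + d{\left(52 \right)}}{-44513 - 50016} = \frac{-2087 + \frac{1}{9} \cdot 52}{-44513 - 50016} = \frac{-2087 + \frac{52}{9}}{-94529} = \left(- \frac{18731}{9}\right) \left(- \frac{1}{94529}\right) = \frac{18731}{850761}$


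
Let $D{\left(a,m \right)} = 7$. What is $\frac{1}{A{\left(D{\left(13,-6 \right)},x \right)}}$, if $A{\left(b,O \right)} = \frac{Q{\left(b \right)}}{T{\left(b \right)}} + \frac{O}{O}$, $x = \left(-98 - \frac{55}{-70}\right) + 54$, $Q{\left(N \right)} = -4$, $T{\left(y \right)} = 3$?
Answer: $-3$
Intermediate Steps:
$x = - \frac{605}{14}$ ($x = \left(-98 - - \frac{11}{14}\right) + 54 = \left(-98 + \frac{11}{14}\right) + 54 = - \frac{1361}{14} + 54 = - \frac{605}{14} \approx -43.214$)
$A{\left(b,O \right)} = - \frac{1}{3}$ ($A{\left(b,O \right)} = - \frac{4}{3} + \frac{O}{O} = \left(-4\right) \frac{1}{3} + 1 = - \frac{4}{3} + 1 = - \frac{1}{3}$)
$\frac{1}{A{\left(D{\left(13,-6 \right)},x \right)}} = \frac{1}{- \frac{1}{3}} = -3$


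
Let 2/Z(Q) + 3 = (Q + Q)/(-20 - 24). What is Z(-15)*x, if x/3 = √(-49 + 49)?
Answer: 0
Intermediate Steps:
Z(Q) = 2/(-3 - Q/22) (Z(Q) = 2/(-3 + (Q + Q)/(-20 - 24)) = 2/(-3 + (2*Q)/(-44)) = 2/(-3 + (2*Q)*(-1/44)) = 2/(-3 - Q/22))
x = 0 (x = 3*√(-49 + 49) = 3*√0 = 3*0 = 0)
Z(-15)*x = -44/(66 - 15)*0 = -44/51*0 = 0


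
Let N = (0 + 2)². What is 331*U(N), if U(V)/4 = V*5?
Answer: 26480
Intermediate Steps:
N = 4 (N = 2² = 4)
U(V) = 20*V (U(V) = 4*(V*5) = 4*(5*V) = 20*V)
331*U(N) = 331*(20*4) = 331*80 = 26480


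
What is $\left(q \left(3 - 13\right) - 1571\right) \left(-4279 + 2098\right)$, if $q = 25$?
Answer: $3971601$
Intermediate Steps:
$\left(q \left(3 - 13\right) - 1571\right) \left(-4279 + 2098\right) = \left(25 \left(3 - 13\right) - 1571\right) \left(-4279 + 2098\right) = \left(25 \left(-10\right) - 1571\right) \left(-2181\right) = \left(-250 - 1571\right) \left(-2181\right) = \left(-1821\right) \left(-2181\right) = 3971601$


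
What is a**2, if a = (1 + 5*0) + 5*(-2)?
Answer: 81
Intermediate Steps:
a = -9 (a = (1 + 0) - 10 = 1 - 10 = -9)
a**2 = (-9)**2 = 81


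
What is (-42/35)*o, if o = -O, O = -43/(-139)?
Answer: 258/695 ≈ 0.37122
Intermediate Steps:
O = 43/139 (O = -43*(-1/139) = 43/139 ≈ 0.30935)
o = -43/139 (o = -1*43/139 = -43/139 ≈ -0.30935)
(-42/35)*o = -42/35*(-43/139) = -42*1/35*(-43/139) = -6/5*(-43/139) = 258/695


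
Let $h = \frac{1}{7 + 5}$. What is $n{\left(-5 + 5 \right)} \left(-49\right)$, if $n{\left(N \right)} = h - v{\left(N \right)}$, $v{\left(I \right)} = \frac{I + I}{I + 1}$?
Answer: $- \frac{49}{12} \approx -4.0833$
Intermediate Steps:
$v{\left(I \right)} = \frac{2 I}{1 + I}$
$h = \frac{1}{12} \approx 0.083333$
$n{\left(N \right)} = \frac{1}{12} - \frac{2 N}{1 + N}$
$n{\left(-5 + 5 \right)} \left(-49\right) = \frac{1 - 23 \left(-5 + 5\right)}{12 \left(1 + \left(-5 + 5\right)\right)} \left(-49\right) = \frac{1 - 0}{12 \left(1 + 0\right)} \left(-49\right) = \frac{1 + 0}{12 \cdot 1} \left(-49\right) = \frac{1}{12} \cdot 1 \cdot 1 \left(-49\right) = \frac{1}{12} \left(-49\right) = - \frac{49}{12}$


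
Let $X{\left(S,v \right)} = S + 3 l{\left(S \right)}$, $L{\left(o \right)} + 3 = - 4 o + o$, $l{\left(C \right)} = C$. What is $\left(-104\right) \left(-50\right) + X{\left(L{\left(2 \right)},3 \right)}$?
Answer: $5164$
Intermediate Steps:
$L{\left(o \right)} = -3 - 3 o$ ($L{\left(o \right)} = -3 + \left(- 4 o + o\right) = -3 - 3 o$)
$X{\left(S,v \right)} = 4 S$ ($X{\left(S,v \right)} = S + 3 S = 4 S$)
$\left(-104\right) \left(-50\right) + X{\left(L{\left(2 \right)},3 \right)} = \left(-104\right) \left(-50\right) + 4 \left(-3 - 6\right) = 5200 + 4 \left(-3 - 6\right) = 5200 + 4 \left(-9\right) = 5200 - 36 = 5164$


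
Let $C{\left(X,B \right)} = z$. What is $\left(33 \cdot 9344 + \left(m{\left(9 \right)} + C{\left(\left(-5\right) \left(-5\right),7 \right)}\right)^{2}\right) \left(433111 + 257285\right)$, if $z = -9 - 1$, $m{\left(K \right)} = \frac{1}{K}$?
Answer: $\frac{5749717535156}{27} \approx 2.1295 \cdot 10^{11}$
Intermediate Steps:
$z = -10$ ($z = -9 - 1 = -10$)
$C{\left(X,B \right)} = -10$
$\left(33 \cdot 9344 + \left(m{\left(9 \right)} + C{\left(\left(-5\right) \left(-5\right),7 \right)}\right)^{2}\right) \left(433111 + 257285\right) = \left(33 \cdot 9344 + \left(\frac{1}{9} - 10\right)^{2}\right) \left(433111 + 257285\right) = \left(308352 + \left(\frac{1}{9} - 10\right)^{2}\right) 690396 = \left(308352 + \left(- \frac{89}{9}\right)^{2}\right) 690396 = \left(308352 + \frac{7921}{81}\right) 690396 = \frac{24984433}{81} \cdot 690396 = \frac{5749717535156}{27}$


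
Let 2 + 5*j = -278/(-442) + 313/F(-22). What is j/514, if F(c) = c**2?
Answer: -77479/274897480 ≈ -0.00028185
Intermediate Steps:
j = -77479/534820 (j = -2/5 + (-278/(-442) + 313/((-22)**2))/5 = -2/5 + (-278*(-1/442) + 313/484)/5 = -2/5 + (139/221 + 313*(1/484))/5 = -2/5 + (139/221 + 313/484)/5 = -2/5 + (1/5)*(136449/106964) = -2/5 + 136449/534820 = -77479/534820 ≈ -0.14487)
j/514 = -77479/534820/514 = -77479/534820*1/514 = -77479/274897480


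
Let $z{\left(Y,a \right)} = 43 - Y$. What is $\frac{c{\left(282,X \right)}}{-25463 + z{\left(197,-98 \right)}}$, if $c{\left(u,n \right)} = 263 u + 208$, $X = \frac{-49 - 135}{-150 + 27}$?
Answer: $- \frac{74374}{25617} \approx -2.9033$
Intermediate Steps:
$X = \frac{184}{123}$ ($X = - \frac{184}{-123} = \left(-184\right) \left(- \frac{1}{123}\right) = \frac{184}{123} \approx 1.4959$)
$c{\left(u,n \right)} = 208 + 263 u$
$\frac{c{\left(282,X \right)}}{-25463 + z{\left(197,-98 \right)}} = \frac{208 + 263 \cdot 282}{-25463 + \left(43 - 197\right)} = \frac{208 + 74166}{-25463 + \left(43 - 197\right)} = \frac{74374}{-25463 - 154} = \frac{74374}{-25617} = 74374 \left(- \frac{1}{25617}\right) = - \frac{74374}{25617}$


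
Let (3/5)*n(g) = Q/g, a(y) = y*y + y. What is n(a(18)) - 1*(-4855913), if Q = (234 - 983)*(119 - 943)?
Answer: 2492626309/513 ≈ 4.8589e+6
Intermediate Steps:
a(y) = y + y² (a(y) = y² + y = y + y²)
Q = 617176 (Q = -749*(-824) = 617176)
n(g) = 3085880/(3*g) (n(g) = 5*(617176/g)/3 = 3085880/(3*g))
n(a(18)) - 1*(-4855913) = 3085880/(3*((18*(1 + 18)))) - 1*(-4855913) = 3085880/(3*((18*19))) + 4855913 = (3085880/3)/342 + 4855913 = (3085880/3)*(1/342) + 4855913 = 1542940/513 + 4855913 = 2492626309/513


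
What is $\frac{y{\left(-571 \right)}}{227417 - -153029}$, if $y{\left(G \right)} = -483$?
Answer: $- \frac{483}{380446} \approx -0.0012696$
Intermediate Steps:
$\frac{y{\left(-571 \right)}}{227417 - -153029} = - \frac{483}{227417 - -153029} = - \frac{483}{227417 + 153029} = - \frac{483}{380446}$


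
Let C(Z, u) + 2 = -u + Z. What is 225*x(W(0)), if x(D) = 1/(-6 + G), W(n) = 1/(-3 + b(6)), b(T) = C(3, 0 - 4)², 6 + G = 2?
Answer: -45/2 ≈ -22.500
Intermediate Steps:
G = -4 (G = -6 + 2 = -4)
C(Z, u) = -2 + Z - u (C(Z, u) = -2 + (-u + Z) = -2 + (Z - u) = -2 + Z - u)
b(T) = 25 (b(T) = (-2 + 3 - (0 - 4))² = (-2 + 3 - 1*(-4))² = (-2 + 3 + 4)² = 5² = 25)
W(n) = 1/22 (W(n) = 1/(-3 + 25) = 1/22)
x(D) = -⅒ (x(D) = 1/(-6 - 4) = 1/(-10) = -⅒)
225*x(W(0)) = 225*(-⅒) = -45/2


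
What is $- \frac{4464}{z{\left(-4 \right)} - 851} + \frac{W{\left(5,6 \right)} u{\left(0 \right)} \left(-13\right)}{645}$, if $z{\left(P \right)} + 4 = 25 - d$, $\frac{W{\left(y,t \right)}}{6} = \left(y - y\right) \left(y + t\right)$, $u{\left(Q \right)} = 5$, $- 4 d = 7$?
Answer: $\frac{17856}{3313} \approx 5.3897$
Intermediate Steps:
$d = - \frac{7}{4}$ ($d = \left(- \frac{1}{4}\right) 7 = - \frac{7}{4} \approx -1.75$)
$W{\left(y,t \right)} = 0$ ($W{\left(y,t \right)} = 6 \left(y - y\right) \left(y + t\right) = 6 \cdot 0 \left(t + y\right) = 6 \cdot 0 = 0$)
$z{\left(P \right)} = \frac{91}{4}$ ($z{\left(P \right)} = -4 + \left(25 - - \frac{7}{4}\right) = -4 + \left(25 + \frac{7}{4}\right) = -4 + \frac{107}{4} = \frac{91}{4}$)
$- \frac{4464}{z{\left(-4 \right)} - 851} + \frac{W{\left(5,6 \right)} u{\left(0 \right)} \left(-13\right)}{645} = - \frac{4464}{\frac{91}{4} - 851} + \frac{0 \cdot 5 \left(-13\right)}{645} = - \frac{4464}{- \frac{3313}{4}} + 0 \left(-13\right) \frac{1}{645} = \left(-4464\right) \left(- \frac{4}{3313}\right) + 0 \cdot \frac{1}{645} = \frac{17856}{3313} + 0 = \frac{17856}{3313}$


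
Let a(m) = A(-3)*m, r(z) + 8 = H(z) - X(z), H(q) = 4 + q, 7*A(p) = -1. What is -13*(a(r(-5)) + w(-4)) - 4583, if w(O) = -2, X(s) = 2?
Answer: -32042/7 ≈ -4577.4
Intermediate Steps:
A(p) = -⅐ (A(p) = (⅐)*(-1) = -⅐)
r(z) = -6 + z (r(z) = -8 + ((4 + z) - 1*2) = -8 + ((4 + z) - 2) = -8 + (2 + z) = -6 + z)
a(m) = -m/7
-13*(a(r(-5)) + w(-4)) - 4583 = -13*(-(-6 - 5)/7 - 2) - 4583 = -13*(-⅐*(-11) - 2) - 4583 = -13*(11/7 - 2) - 4583 = -13*(-3/7) - 4583 = 39/7 - 4583 = -32042/7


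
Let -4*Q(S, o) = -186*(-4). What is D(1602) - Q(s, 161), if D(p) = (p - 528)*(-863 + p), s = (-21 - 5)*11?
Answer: 793872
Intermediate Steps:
s = -286 (s = -26*11 = -286)
D(p) = (-863 + p)*(-528 + p) (D(p) = (-528 + p)*(-863 + p) = (-863 + p)*(-528 + p))
Q(S, o) = -186 (Q(S, o) = -(-93)*(-4)/2 = -1/4*744 = -186)
D(1602) - Q(s, 161) = (455664 + 1602**2 - 1391*1602) - 1*(-186) = (455664 + 2566404 - 2228382) + 186 = 793686 + 186 = 793872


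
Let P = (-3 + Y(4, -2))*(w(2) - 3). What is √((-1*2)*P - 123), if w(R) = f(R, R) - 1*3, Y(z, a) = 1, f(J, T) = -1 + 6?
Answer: I*√127 ≈ 11.269*I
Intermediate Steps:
f(J, T) = 5
w(R) = 2 (w(R) = 5 - 1*3 = 5 - 3 = 2)
P = 2 (P = (-3 + 1)*(2 - 3) = -2*(-1) = 2)
√((-1*2)*P - 123) = √(-1*2*2 - 123) = √(-2*2 - 123) = √(-4 - 123) = √(-127) = I*√127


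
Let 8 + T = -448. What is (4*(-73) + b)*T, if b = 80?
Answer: 96672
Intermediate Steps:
T = -456 (T = -8 - 448 = -456)
(4*(-73) + b)*T = (4*(-73) + 80)*(-456) = (-292 + 80)*(-456) = -212*(-456) = 96672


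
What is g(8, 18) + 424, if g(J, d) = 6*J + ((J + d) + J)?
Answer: 506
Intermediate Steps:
g(J, d) = d + 8*J (g(J, d) = 6*J + (d + 2*J) = d + 8*J)
g(8, 18) + 424 = (18 + 8*8) + 424 = (18 + 64) + 424 = 82 + 424 = 506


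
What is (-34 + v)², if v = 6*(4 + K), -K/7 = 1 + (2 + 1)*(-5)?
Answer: 334084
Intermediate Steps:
K = 98 (K = -7*(1 + (2 + 1)*(-5)) = -7*(1 + 3*(-5)) = -7*(1 - 15) = -7*(-14) = 98)
v = 612 (v = 6*(4 + 98) = 6*102 = 612)
(-34 + v)² = (-34 + 612)² = 578² = 334084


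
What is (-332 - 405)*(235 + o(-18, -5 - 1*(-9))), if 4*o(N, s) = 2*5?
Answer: -350075/2 ≈ -1.7504e+5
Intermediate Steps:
o(N, s) = 5/2 (o(N, s) = (2*5)/4 = (1/4)*10 = 5/2)
(-332 - 405)*(235 + o(-18, -5 - 1*(-9))) = (-332 - 405)*(235 + 5/2) = -737*475/2 = -350075/2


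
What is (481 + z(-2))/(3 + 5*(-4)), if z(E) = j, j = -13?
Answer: -468/17 ≈ -27.529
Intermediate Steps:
z(E) = -13
(481 + z(-2))/(3 + 5*(-4)) = (481 - 13)/(3 + 5*(-4)) = 468/(3 - 20) = 468/(-17) = -1/17*468 = -468/17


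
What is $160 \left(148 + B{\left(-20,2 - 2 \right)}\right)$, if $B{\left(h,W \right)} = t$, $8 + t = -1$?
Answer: $22240$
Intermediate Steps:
$t = -9$ ($t = -8 - 1 = -9$)
$B{\left(h,W \right)} = -9$
$160 \left(148 + B{\left(-20,2 - 2 \right)}\right) = 160 \left(148 - 9\right) = 160 \cdot 139 = 22240$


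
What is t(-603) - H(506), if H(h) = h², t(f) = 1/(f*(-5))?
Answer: -771948539/3015 ≈ -2.5604e+5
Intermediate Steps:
t(f) = -1/(5*f) (t(f) = 1/(-5*f) = -1/(5*f))
t(-603) - H(506) = -⅕/(-603) - 1*506² = -⅕*(-1/603) - 1*256036 = 1/3015 - 256036 = -771948539/3015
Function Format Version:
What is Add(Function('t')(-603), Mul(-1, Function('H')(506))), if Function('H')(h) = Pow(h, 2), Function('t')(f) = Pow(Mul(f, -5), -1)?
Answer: Rational(-771948539, 3015) ≈ -2.5604e+5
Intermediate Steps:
Function('t')(f) = Mul(Rational(-1, 5), Pow(f, -1)) (Function('t')(f) = Pow(Mul(-5, f), -1) = Mul(Rational(-1, 5), Pow(f, -1)))
Add(Function('t')(-603), Mul(-1, Function('H')(506))) = Add(Mul(Rational(-1, 5), Pow(-603, -1)), Mul(-1, Pow(506, 2))) = Add(Mul(Rational(-1, 5), Rational(-1, 603)), Mul(-1, 256036)) = Add(Rational(1, 3015), -256036) = Rational(-771948539, 3015)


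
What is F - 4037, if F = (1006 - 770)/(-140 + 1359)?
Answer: -4920867/1219 ≈ -4036.8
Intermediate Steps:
F = 236/1219 ≈ 0.19360
F - 4037 = 236/1219 - 4037 = -4920867/1219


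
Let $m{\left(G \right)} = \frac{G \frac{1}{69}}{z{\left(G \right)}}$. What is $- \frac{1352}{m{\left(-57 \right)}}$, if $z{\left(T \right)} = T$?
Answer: $-93288$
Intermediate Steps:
$m{\left(G \right)} = \frac{1}{69}$ ($m{\left(G \right)} = \frac{G \frac{1}{69}}{G} = \frac{\frac{1}{69} G}{G} = \frac{1}{69}$)
$- \frac{1352}{m{\left(-57 \right)}} = - 1352 \frac{1}{\frac{1}{69}} = \left(-1352\right) 69 = -93288$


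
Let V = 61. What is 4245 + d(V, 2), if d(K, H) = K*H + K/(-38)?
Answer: 165885/38 ≈ 4365.4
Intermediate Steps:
d(K, H) = -K/38 + H*K (d(K, H) = H*K + K*(-1/38) = H*K - K/38 = -K/38 + H*K)
4245 + d(V, 2) = 4245 + 61*(-1/38 + 2) = 4245 + 61*(75/38) = 4245 + 4575/38 = 165885/38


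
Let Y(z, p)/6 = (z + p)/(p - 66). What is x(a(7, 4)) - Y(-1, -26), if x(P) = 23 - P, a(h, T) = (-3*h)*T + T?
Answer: 4657/46 ≈ 101.24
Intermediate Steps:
a(h, T) = T - 3*T*h (a(h, T) = -3*T*h + T = T - 3*T*h)
Y(z, p) = 6*(p + z)/(-66 + p) (Y(z, p) = 6*((z + p)/(p - 66)) = 6*((p + z)/(-66 + p)) = 6*(p + z)/(-66 + p))
x(a(7, 4)) - Y(-1, -26) = (23 - 4*(1 - 3*7)) - 6*(-26 - 1)/(-66 - 26) = (23 - 4*(1 - 21)) - 6*(-27)/(-92) = (23 - 4*(-20)) - 6*(-1)*(-27)/92 = (23 - 1*(-80)) - 1*81/46 = (23 + 80) - 81/46 = 103 - 81/46 = 4657/46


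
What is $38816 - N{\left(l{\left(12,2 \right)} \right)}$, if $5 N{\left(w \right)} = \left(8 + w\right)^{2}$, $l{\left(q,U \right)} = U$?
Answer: $38796$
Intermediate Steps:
$N{\left(w \right)} = \frac{\left(8 + w\right)^{2}}{5}$
$38816 - N{\left(l{\left(12,2 \right)} \right)} = 38816 - \frac{\left(8 + 2\right)^{2}}{5} = 38816 - \frac{10^{2}}{5} = 38816 - \frac{1}{5} \cdot 100 = 38816 - 20 = 38796$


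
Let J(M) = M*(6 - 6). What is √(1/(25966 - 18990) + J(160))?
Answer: √109/872 ≈ 0.011973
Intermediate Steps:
J(M) = 0 (J(M) = M*0 = 0)
√(1/(25966 - 18990) + J(160)) = √(1/(25966 - 18990) + 0) = √(1/6976 + 0) = √(1/6976) = √109/872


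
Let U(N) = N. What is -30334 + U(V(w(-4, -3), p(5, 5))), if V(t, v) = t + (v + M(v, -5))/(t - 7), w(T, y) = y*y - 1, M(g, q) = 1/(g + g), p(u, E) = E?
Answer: -303209/10 ≈ -30321.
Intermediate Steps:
M(g, q) = 1/(2*g)
w(T, y) = -1 + y² (w(T, y) = y² - 1 = -1 + y²)
V(t, v) = t + (v + 1/(2*v))/(-7 + t) (V(t, v) = t + (v + 1/(2*v))/(t - 7) = t + (v + 1/(2*v))/(-7 + t))
-30334 + U(V(w(-4, -3), p(5, 5))) = -30334 + (½ + 5*(5 + (-1 + (-3)²)² - 7*(-1 + (-3)²)))/(5*(-7 + (-1 + (-3)²))) = -30334 + (½ + 5*(5 + (-1 + 9)² - 7*(-1 + 9)))/(5*(-7 + (-1 + 9))) = -30334 + (½ + 5*(5 + 8² - 7*8))/(5*(-7 + 8)) = -30334 + (⅕)*(½ + 5*(5 + 64 - 56))/1 = -30334 + (⅕)*1*(½ + 5*13) = -30334 + (⅕)*1*(½ + 65) = -30334 + (⅕)*1*(131/2) = -30334 + 131/10 = -303209/10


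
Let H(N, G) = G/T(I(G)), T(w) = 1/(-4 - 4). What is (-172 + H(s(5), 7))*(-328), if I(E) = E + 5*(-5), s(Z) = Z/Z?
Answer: 74784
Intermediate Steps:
s(Z) = 1
I(E) = -25 + E (I(E) = E - 25 = -25 + E)
T(w) = -1/8 (T(w) = 1/(-8) = -1/8)
H(N, G) = -8*G (H(N, G) = G/(-1/8) = G*(-8) = -8*G)
(-172 + H(s(5), 7))*(-328) = (-172 - 8*7)*(-328) = (-172 - 56)*(-328) = -228*(-328) = 74784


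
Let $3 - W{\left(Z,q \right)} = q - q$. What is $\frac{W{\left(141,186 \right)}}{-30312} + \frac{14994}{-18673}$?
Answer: $- \frac{151518049}{188671992} \approx -0.80308$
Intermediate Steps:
$W{\left(Z,q \right)} = 3$ ($W{\left(Z,q \right)} = 3 - \left(q - q\right) = 3 - 0 = 3 + 0 = 3$)
$\frac{W{\left(141,186 \right)}}{-30312} + \frac{14994}{-18673} = \frac{3}{-30312} + \frac{14994}{-18673} = 3 \left(- \frac{1}{30312}\right) + 14994 \left(- \frac{1}{18673}\right) = - \frac{1}{10104} - \frac{14994}{18673} = - \frac{151518049}{188671992}$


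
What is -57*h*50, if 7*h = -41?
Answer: 116850/7 ≈ 16693.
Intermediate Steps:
h = -41/7 (h = (1/7)*(-41) = -41/7 ≈ -5.8571)
-57*h*50 = -57*(-41/7)*50 = (2337/7)*50 = 116850/7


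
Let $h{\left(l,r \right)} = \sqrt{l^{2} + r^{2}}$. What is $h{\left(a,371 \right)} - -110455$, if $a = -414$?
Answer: $110455 + \sqrt{309037} \approx 1.1101 \cdot 10^{5}$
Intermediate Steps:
$h{\left(a,371 \right)} - -110455 = \sqrt{\left(-414\right)^{2} + 371^{2}} - -110455 = \sqrt{171396 + 137641} + 110455 = \sqrt{309037} + 110455 = 110455 + \sqrt{309037}$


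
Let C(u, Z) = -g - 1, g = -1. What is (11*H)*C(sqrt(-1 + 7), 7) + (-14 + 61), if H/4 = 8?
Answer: 47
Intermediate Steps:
H = 32 (H = 4*8 = 32)
C(u, Z) = 0 (C(u, Z) = -1*(-1) - 1 = 1 - 1 = 0)
(11*H)*C(sqrt(-1 + 7), 7) + (-14 + 61) = (11*32)*0 + (-14 + 61) = 352*0 + 47 = 0 + 47 = 47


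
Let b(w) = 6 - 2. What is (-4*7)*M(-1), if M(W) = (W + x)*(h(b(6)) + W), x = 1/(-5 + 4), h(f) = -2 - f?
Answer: -392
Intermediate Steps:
b(w) = 4
x = -1 (x = 1/(-1) = -1)
M(W) = (-1 + W)*(-6 + W) (M(W) = (W - 1)*((-2 - 1*4) + W) = (-1 + W)*((-2 - 4) + W) = (-1 + W)*(-6 + W))
(-4*7)*M(-1) = (-4*7)*(6 + (-1)² - 7*(-1)) = -28*(6 + 1 + 7) = -28*14 = -392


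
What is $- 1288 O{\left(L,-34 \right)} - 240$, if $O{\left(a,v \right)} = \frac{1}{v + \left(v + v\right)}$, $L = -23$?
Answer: $- \frac{11596}{51} \approx -227.37$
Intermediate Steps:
$O{\left(a,v \right)} = \frac{1}{3 v}$ ($O{\left(a,v \right)} = \frac{1}{v + 2 v} = \frac{1}{3 v}$)
$- 1288 O{\left(L,-34 \right)} - 240 = - 1288 \frac{1}{3 \left(-34\right)} - 240 = - 1288 \cdot \frac{1}{3} \left(- \frac{1}{34}\right) - 240 = \left(-1288\right) \left(- \frac{1}{102}\right) - 240 = \frac{644}{51} - 240 = - \frac{11596}{51}$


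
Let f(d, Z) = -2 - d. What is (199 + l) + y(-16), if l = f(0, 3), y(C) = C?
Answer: 181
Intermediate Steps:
l = -2 (l = -2 - 1*0 = -2 + 0 = -2)
(199 + l) + y(-16) = (199 - 2) - 16 = 197 - 16 = 181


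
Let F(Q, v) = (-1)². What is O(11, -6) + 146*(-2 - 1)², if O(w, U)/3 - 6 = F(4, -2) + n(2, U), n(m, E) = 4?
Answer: 1347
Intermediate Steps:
F(Q, v) = 1
O(w, U) = 33 (O(w, U) = 18 + 3*(1 + 4) = 18 + 3*5 = 18 + 15 = 33)
O(11, -6) + 146*(-2 - 1)² = 33 + 146*(-2 - 1)² = 33 + 146*(-3)² = 33 + 146*9 = 33 + 1314 = 1347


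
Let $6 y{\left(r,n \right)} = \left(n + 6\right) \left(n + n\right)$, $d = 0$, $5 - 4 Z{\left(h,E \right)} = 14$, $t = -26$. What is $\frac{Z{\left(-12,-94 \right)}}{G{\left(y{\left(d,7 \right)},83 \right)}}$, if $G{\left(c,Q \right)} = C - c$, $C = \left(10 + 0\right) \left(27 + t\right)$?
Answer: $\frac{27}{244} \approx 0.11066$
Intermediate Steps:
$Z{\left(h,E \right)} = - \frac{9}{4}$ ($Z{\left(h,E \right)} = \frac{5}{4} - \frac{7}{2} = - \frac{9}{4}$)
$y{\left(r,n \right)} = \frac{n \left(6 + n\right)}{3}$ ($y{\left(r,n \right)} = \frac{\left(n + 6\right) \left(n + n\right)}{6} = \frac{\left(6 + n\right) 2 n}{6} = \frac{2 n \left(6 + n\right)}{6} = \frac{n \left(6 + n\right)}{3}$)
$C = 10$ ($C = \left(10 + 0\right) \left(27 - 26\right) = 10 \cdot 1 = 10$)
$G{\left(c,Q \right)} = 10 - c$
$\frac{Z{\left(-12,-94 \right)}}{G{\left(y{\left(d,7 \right)},83 \right)}} = - \frac{9}{4 \left(10 - \frac{1}{3} \cdot 7 \left(6 + 7\right)\right)} = - \frac{9}{4 \left(10 - \frac{1}{3} \cdot 7 \cdot 13\right)} = - \frac{9}{4 \left(10 - \frac{91}{3}\right)} = - \frac{9}{4 \left(- \frac{61}{3}\right)} = \left(- \frac{9}{4}\right) \left(- \frac{3}{61}\right) = \frac{27}{244}$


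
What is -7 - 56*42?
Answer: -2359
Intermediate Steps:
-7 - 56*42 = -7 - 2352 = -2359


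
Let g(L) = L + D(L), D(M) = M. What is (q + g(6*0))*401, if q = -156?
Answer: -62556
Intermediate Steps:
g(L) = 2*L (g(L) = L + L = 2*L)
(q + g(6*0))*401 = (-156 + 2*(6*0))*401 = (-156 + 2*0)*401 = (-156 + 0)*401 = -156*401 = -62556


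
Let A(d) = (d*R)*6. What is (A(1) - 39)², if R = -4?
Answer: 3969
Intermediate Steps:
A(d) = -24*d (A(d) = (d*(-4))*6 = -4*d*6 = -24*d)
(A(1) - 39)² = (-24*1 - 39)² = (-24 - 39)² = (-63)² = 3969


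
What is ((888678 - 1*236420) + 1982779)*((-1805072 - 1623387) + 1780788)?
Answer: -4341674048827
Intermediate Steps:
((888678 - 1*236420) + 1982779)*((-1805072 - 1623387) + 1780788) = ((888678 - 236420) + 1982779)*(-3428459 + 1780788) = (652258 + 1982779)*(-1647671) = 2635037*(-1647671) = -4341674048827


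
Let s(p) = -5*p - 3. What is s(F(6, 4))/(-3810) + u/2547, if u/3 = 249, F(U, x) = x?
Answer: 322739/1078230 ≈ 0.29932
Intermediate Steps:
u = 747 (u = 3*249 = 747)
s(p) = -3 - 5*p
s(F(6, 4))/(-3810) + u/2547 = (-3 - 5*4)/(-3810) + 747/2547 = (-3 - 20)*(-1/3810) + 747*(1/2547) = -23*(-1/3810) + 83/283 = 23/3810 + 83/283 = 322739/1078230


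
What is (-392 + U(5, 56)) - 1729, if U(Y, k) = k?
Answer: -2065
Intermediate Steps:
(-392 + U(5, 56)) - 1729 = (-392 + 56) - 1729 = -336 - 1729 = -2065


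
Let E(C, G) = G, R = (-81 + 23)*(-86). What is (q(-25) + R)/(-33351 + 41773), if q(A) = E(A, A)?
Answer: 4963/8422 ≈ 0.58929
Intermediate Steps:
R = 4988 (R = -58*(-86) = 4988)
q(A) = A
(q(-25) + R)/(-33351 + 41773) = (-25 + 4988)/(-33351 + 41773) = 4963/8422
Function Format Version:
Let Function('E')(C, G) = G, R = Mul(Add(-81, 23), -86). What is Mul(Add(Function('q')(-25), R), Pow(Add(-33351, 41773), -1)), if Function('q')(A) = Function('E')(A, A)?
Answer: Rational(4963, 8422) ≈ 0.58929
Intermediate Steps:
R = 4988 (R = Mul(-58, -86) = 4988)
Function('q')(A) = A
Mul(Add(Function('q')(-25), R), Pow(Add(-33351, 41773), -1)) = Mul(Add(-25, 4988), Pow(Add(-33351, 41773), -1)) = Mul(4963, Pow(8422, -1)) = Mul(4963, Rational(1, 8422)) = Rational(4963, 8422)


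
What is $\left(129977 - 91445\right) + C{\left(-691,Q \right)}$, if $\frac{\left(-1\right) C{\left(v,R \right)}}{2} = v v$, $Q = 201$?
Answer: $-916430$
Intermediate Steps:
$C{\left(v,R \right)} = - 2 v^{2}$ ($C{\left(v,R \right)} = - 2 v v = - 2 v^{2}$)
$\left(129977 - 91445\right) + C{\left(-691,Q \right)} = \left(129977 - 91445\right) - 2 \left(-691\right)^{2} = \left(129977 - 91445\right) - 954962 = 38532 - 954962 = -916430$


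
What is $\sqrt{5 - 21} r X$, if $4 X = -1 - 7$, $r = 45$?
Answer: $- 360 i \approx - 360.0 i$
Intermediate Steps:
$X = -2$ ($X = \frac{-1 - 7}{4} = \frac{1}{4} \left(-8\right) = -2$)
$\sqrt{5 - 21} r X = \sqrt{5 - 21} \cdot 45 \left(-2\right) = \sqrt{-16} \cdot 45 \left(-2\right) = 4 i 45 \left(-2\right) = 180 i \left(-2\right) = - 360 i$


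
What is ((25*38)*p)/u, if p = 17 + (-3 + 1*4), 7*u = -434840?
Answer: -855/3106 ≈ -0.27527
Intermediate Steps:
u = -62120 (u = (⅐)*(-434840) = -62120)
p = 18 (p = 17 + (-3 + 4) = 17 + 1 = 18)
((25*38)*p)/u = ((25*38)*18)/(-62120) = (950*18)*(-1/62120) = 17100*(-1/62120) = -855/3106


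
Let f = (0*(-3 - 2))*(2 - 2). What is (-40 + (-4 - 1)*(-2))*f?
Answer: 0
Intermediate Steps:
f = 0 (f = (0*(-5))*0 = 0*0 = 0)
(-40 + (-4 - 1)*(-2))*f = (-40 + (-4 - 1)*(-2))*0 = (-40 - 5*(-2))*0 = (-40 + 10)*0 = -30*0 = 0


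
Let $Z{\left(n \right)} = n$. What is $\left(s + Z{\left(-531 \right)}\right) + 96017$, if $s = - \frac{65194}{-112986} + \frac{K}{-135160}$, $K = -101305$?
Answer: $\frac{145820489211913}{1527118776} \approx 95487.0$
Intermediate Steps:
$s = \frac{2025766777}{1527118776}$ ($s = - \frac{65194}{-112986} - \frac{101305}{-135160} = \left(-65194\right) \left(- \frac{1}{112986}\right) - - \frac{20261}{27032} = \frac{32597}{56493} + \frac{20261}{27032} = \frac{2025766777}{1527118776} \approx 1.3265$)
$\left(s + Z{\left(-531 \right)}\right) + 96017 = \left(\frac{2025766777}{1527118776} - 531\right) + 96017 = - \frac{808874303279}{1527118776} + 96017 = \frac{145820489211913}{1527118776}$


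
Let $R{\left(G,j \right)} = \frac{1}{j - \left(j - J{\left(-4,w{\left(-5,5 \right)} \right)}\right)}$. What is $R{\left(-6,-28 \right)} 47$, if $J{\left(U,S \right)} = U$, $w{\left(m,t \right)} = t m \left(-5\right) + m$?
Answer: $- \frac{47}{4} \approx -11.75$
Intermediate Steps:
$w{\left(m,t \right)} = m - 5 m t$ ($w{\left(m,t \right)} = t \left(- 5 m\right) + m = - 5 m t + m = m - 5 m t$)
$R{\left(G,j \right)} = - \frac{1}{4}$ ($R{\left(G,j \right)} = \frac{1}{j - \left(4 + j\right)} = \frac{1}{-4} = - \frac{1}{4}$)
$R{\left(-6,-28 \right)} 47 = \left(- \frac{1}{4}\right) 47 = - \frac{47}{4}$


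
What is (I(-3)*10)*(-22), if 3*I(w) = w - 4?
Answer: 1540/3 ≈ 513.33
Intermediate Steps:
I(w) = -4/3 + w/3 (I(w) = (w - 4)/3 = (-4 + w)/3 = -4/3 + w/3)
(I(-3)*10)*(-22) = ((-4/3 + (⅓)*(-3))*10)*(-22) = ((-4/3 - 1)*10)*(-22) = -7/3*10*(-22) = -70/3*(-22) = 1540/3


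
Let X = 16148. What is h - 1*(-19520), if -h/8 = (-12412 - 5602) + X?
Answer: 34448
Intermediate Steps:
h = 14928 (h = -8*((-12412 - 5602) + 16148) = -8*(-18014 + 16148) = -8*(-1866) = 14928)
h - 1*(-19520) = 14928 - 1*(-19520) = 14928 + 19520 = 34448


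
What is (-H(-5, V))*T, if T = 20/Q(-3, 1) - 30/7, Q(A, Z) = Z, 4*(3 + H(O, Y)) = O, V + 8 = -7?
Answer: 935/14 ≈ 66.786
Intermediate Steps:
V = -15 (V = -8 - 7 = -15)
H(O, Y) = -3 + O/4
T = 110/7 (T = 20/1 - 30/7 = 20*1 - 30*⅐ = 20 - 30/7 = 110/7 ≈ 15.714)
(-H(-5, V))*T = -(-3 + (¼)*(-5))*(110/7) = -(-3 - 5/4)*(110/7) = -1*(-17/4)*(110/7) = (17/4)*(110/7) = 935/14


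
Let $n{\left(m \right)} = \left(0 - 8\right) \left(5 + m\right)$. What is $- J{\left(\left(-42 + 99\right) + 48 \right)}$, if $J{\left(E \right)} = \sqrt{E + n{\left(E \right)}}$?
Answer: $- 5 i \sqrt{31} \approx - 27.839 i$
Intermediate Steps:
$n{\left(m \right)} = -40 - 8 m$ ($n{\left(m \right)} = - 8 \left(5 + m\right) = -40 - 8 m$)
$J{\left(E \right)} = \sqrt{-40 - 7 E}$ ($J{\left(E \right)} = \sqrt{E - \left(40 + 8 E\right)} = \sqrt{-40 - 7 E}$)
$- J{\left(\left(-42 + 99\right) + 48 \right)} = - \sqrt{-40 - 7 \left(\left(-42 + 99\right) + 48\right)} = - \sqrt{-40 - 7 \left(57 + 48\right)} = - \sqrt{-40 - 735} = - \sqrt{-775} = - 5 i \sqrt{31}$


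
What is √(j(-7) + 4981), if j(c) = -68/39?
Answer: √7573449/39 ≈ 70.564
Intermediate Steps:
j(c) = -68/39 (j(c) = -68*1/39 = -68/39)
√(j(-7) + 4981) = √(-68/39 + 4981) = √(194191/39) = √7573449/39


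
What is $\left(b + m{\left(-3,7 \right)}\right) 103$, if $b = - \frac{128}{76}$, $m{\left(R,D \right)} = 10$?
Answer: $\frac{16274}{19} \approx 856.53$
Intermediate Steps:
$b = - \frac{32}{19}$ ($b = \left(-128\right) \frac{1}{76} = - \frac{32}{19} \approx -1.6842$)
$\left(b + m{\left(-3,7 \right)}\right) 103 = \left(- \frac{32}{19} + 10\right) 103 = \frac{158}{19} \cdot 103 = \frac{16274}{19}$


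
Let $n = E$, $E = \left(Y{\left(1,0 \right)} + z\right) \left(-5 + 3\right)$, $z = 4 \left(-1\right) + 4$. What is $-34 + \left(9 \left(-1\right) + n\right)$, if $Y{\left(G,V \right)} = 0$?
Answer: $-43$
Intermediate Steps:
$z = 0$ ($z = -4 + 4 = 0$)
$E = 0$ ($E = \left(0 + 0\right) \left(-5 + 3\right) = 0 \left(-2\right) = 0$)
$n = 0$
$-34 + \left(9 \left(-1\right) + n\right) = -34 + \left(9 \left(-1\right) + 0\right) = -34 + \left(-9 + 0\right) = -34 - 9 = -43$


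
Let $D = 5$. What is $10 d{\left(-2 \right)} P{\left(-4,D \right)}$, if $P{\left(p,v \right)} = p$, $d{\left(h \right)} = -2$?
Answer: $80$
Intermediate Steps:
$10 d{\left(-2 \right)} P{\left(-4,D \right)} = 10 \left(-2\right) \left(-4\right) = \left(-20\right) \left(-4\right) = 80$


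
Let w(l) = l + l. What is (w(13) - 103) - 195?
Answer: -272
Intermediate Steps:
w(l) = 2*l
(w(13) - 103) - 195 = (2*13 - 103) - 195 = (26 - 103) - 195 = -77 - 195 = -272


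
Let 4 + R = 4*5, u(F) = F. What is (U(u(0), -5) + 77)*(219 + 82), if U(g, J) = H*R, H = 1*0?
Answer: 23177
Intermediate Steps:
H = 0
R = 16 (R = -4 + 4*5 = -4 + 20 = 16)
U(g, J) = 0 (U(g, J) = 0*16 = 0)
(U(u(0), -5) + 77)*(219 + 82) = (0 + 77)*(219 + 82) = 77*301 = 23177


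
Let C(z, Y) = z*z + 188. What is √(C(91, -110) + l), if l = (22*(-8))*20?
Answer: 7*√101 ≈ 70.349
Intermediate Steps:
C(z, Y) = 188 + z² (C(z, Y) = z² + 188 = 188 + z²)
l = -3520 (l = -176*20 = -3520)
√(C(91, -110) + l) = √((188 + 91²) - 3520) = √((188 + 8281) - 3520) = √(8469 - 3520) = √4949 = 7*√101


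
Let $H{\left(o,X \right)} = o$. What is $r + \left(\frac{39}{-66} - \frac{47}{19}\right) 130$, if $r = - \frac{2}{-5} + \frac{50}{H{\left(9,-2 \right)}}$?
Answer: $- \frac{3690913}{9405} \approx -392.44$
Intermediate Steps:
$r = \frac{268}{45}$ ($r = - \frac{2}{-5} + \frac{50}{9} = \left(-2\right) \left(- \frac{1}{5}\right) + 50 \cdot \frac{1}{9} = \frac{2}{5} + \frac{50}{9} = \frac{268}{45} \approx 5.9556$)
$r + \left(\frac{39}{-66} - \frac{47}{19}\right) 130 = \frac{268}{45} + \left(\frac{39}{-66} - \frac{47}{19}\right) 130 = \frac{268}{45} + \left(39 \left(- \frac{1}{66}\right) - \frac{47}{19}\right) 130 = \frac{268}{45} + \left(- \frac{13}{22} - \frac{47}{19}\right) 130 = \frac{268}{45} - \frac{83265}{209} = - \frac{3690913}{9405}$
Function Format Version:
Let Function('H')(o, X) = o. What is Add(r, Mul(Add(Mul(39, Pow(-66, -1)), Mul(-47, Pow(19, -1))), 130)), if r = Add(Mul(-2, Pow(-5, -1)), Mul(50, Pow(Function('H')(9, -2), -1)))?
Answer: Rational(-3690913, 9405) ≈ -392.44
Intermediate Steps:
r = Rational(268, 45) (r = Add(Mul(-2, Pow(-5, -1)), Mul(50, Pow(9, -1))) = Add(Mul(-2, Rational(-1, 5)), Mul(50, Rational(1, 9))) = Add(Rational(2, 5), Rational(50, 9)) = Rational(268, 45) ≈ 5.9556)
Add(r, Mul(Add(Mul(39, Pow(-66, -1)), Mul(-47, Pow(19, -1))), 130)) = Add(Rational(268, 45), Mul(Add(Mul(39, Pow(-66, -1)), Mul(-47, Pow(19, -1))), 130)) = Add(Rational(268, 45), Mul(Add(Mul(39, Rational(-1, 66)), Mul(-47, Rational(1, 19))), 130)) = Add(Rational(268, 45), Mul(Add(Rational(-13, 22), Rational(-47, 19)), 130)) = Add(Rational(268, 45), Mul(Rational(-1281, 418), 130)) = Add(Rational(268, 45), Rational(-83265, 209)) = Rational(-3690913, 9405)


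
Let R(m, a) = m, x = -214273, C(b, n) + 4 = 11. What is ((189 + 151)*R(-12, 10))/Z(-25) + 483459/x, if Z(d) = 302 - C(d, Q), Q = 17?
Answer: -203370849/12642107 ≈ -16.087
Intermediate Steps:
C(b, n) = 7 (C(b, n) = -4 + 11 = 7)
Z(d) = 295 (Z(d) = 302 - 1*7 = 302 - 7 = 295)
((189 + 151)*R(-12, 10))/Z(-25) + 483459/x = ((189 + 151)*(-12))/295 + 483459/(-214273) = (340*(-12))*(1/295) + 483459*(-1/214273) = -4080*1/295 - 483459/214273 = -816/59 - 483459/214273 = -203370849/12642107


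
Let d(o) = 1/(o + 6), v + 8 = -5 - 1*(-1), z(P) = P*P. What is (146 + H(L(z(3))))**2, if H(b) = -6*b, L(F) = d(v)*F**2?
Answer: 51529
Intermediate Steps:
z(P) = P**2
v = -12 (v = -8 + (-5 - 1*(-1)) = -8 + (-5 + 1) = -8 - 4 = -12)
d(o) = 1/(6 + o)
L(F) = -F**2/6 (L(F) = F**2/(6 - 12) = F**2/(-6) = -F**2/6)
(146 + H(L(z(3))))**2 = (146 - (-1)*(3**2)**2)**2 = (146 - (-1)*9**2)**2 = (146 - (-1)*81)**2 = (146 - 6*(-27/2))**2 = (146 + 81)**2 = 227**2 = 51529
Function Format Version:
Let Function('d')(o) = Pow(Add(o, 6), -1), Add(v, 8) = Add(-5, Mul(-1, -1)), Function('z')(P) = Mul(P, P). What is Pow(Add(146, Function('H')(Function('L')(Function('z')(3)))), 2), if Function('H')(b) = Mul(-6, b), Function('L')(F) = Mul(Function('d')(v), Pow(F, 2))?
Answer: 51529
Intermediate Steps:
Function('z')(P) = Pow(P, 2)
v = -12 (v = Add(-8, Add(-5, Mul(-1, -1))) = Add(-8, Add(-5, 1)) = Add(-8, -4) = -12)
Function('d')(o) = Pow(Add(6, o), -1)
Function('L')(F) = Mul(Rational(-1, 6), Pow(F, 2)) (Function('L')(F) = Mul(Pow(Add(6, -12), -1), Pow(F, 2)) = Mul(Pow(-6, -1), Pow(F, 2)) = Mul(Rational(-1, 6), Pow(F, 2)))
Pow(Add(146, Function('H')(Function('L')(Function('z')(3)))), 2) = Pow(Add(146, Mul(-6, Mul(Rational(-1, 6), Pow(Pow(3, 2), 2)))), 2) = Pow(Add(146, Mul(-6, Mul(Rational(-1, 6), Pow(9, 2)))), 2) = Pow(Add(146, Mul(-6, Mul(Rational(-1, 6), 81))), 2) = Pow(Add(146, Mul(-6, Rational(-27, 2))), 2) = Pow(Add(146, 81), 2) = Pow(227, 2) = 51529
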